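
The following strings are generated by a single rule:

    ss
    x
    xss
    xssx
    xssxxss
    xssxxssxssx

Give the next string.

This is a Fibonacci-style word recurrence s(k) = s(k−1)·s(k−2): e.g. x·ss = xss.
So term 7 is xssxxssxssx·xssxxss.

xssxxssxssxxssxxss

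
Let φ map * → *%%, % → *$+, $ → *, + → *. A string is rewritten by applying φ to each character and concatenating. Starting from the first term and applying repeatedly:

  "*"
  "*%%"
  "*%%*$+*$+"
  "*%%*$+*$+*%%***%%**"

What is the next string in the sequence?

*%%*$+*$+*%%***%%***%%*$+*$+*%%*%%*%%*$+*$+*%%*%%

Replace each of the 19 characters of *%%*$+*$+*%%***%%** in place — *%% *$+ *$+ *%% * * *%% * * *%% *$+ *$+ *%% *%% *%% *$+ *$+ *%% *%% — and concatenate.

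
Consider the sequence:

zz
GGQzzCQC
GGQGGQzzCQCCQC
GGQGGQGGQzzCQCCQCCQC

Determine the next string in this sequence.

Each term wraps the previous one in GGQ on the left and CQC on the right.
One more step from GGQGGQGGQzzCQCCQCCQC gives the answer.

GGQGGQGGQGGQzzCQCCQCCQCCQC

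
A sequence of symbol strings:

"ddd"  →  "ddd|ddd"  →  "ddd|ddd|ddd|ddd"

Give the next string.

ddd|ddd|ddd|ddd|ddd|ddd|ddd|ddd

Each string is two copies of the previous one joined by '|'.
One more doubling of ddd|ddd|ddd|ddd gives the answer.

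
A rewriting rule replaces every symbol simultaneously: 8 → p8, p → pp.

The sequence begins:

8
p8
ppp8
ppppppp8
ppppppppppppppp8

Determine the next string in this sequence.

Rewriting the 16 symbols of ppppppppppppppp8 one by one yields pp pp pp pp pp pp pp pp pp pp pp pp pp pp pp p8; concatenated:

ppppppppppppppppppppppppppppppp8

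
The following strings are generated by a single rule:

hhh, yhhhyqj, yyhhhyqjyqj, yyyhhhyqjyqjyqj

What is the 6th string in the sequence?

Each term wraps the previous one in y on the left and yqj on the right.
From yyyhhhyqjyqjyqj, 2 further steps: yyyhhhyqjyqjyqj → yyyyhhhyqjyqjyqjyqj → (answer).

yyyyyhhhyqjyqjyqjyqjyqj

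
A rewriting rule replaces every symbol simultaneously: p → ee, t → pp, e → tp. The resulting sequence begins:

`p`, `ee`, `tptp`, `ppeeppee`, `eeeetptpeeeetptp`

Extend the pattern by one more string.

tptptptpppeeppeetptptptpppeeppee

Replace each of the 16 characters of eeeetptpeeeetptp in place — tp tp tp tp pp ee pp ee tp tp tp tp pp ee pp ee — and concatenate.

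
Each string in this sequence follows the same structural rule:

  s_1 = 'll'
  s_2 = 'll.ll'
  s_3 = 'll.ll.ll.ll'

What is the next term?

Each string is two copies of the previous one joined by '.'.
One more doubling of ll.ll.ll.ll gives the answer.

ll.ll.ll.ll.ll.ll.ll.ll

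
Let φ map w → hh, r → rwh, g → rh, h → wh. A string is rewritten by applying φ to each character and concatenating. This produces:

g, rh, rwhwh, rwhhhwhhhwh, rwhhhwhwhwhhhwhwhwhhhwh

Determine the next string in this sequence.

rwhhhwhwhwhhhwhhhwhhhwhwhwhhhwhhhwhhhwhwhwhhhwh

Replace each of the 23 characters of rwhhhwhwhwhhhwhwhwhhhwh in place — rwh hh wh wh wh hh wh hh wh hh wh wh wh hh wh hh wh hh wh wh wh hh wh — and concatenate.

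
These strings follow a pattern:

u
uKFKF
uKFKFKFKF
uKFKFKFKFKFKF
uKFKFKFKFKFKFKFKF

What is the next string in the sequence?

The strings grow by a fixed suffix KFKF each time.
One more step from uKFKFKFKFKFKFKFKF gives the answer.

uKFKFKFKFKFKFKFKFKFKF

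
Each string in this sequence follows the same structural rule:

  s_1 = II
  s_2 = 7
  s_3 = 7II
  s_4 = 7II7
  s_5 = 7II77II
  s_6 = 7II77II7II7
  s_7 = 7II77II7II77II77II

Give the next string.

Each term (from the third on) is the previous term followed by the one before it: term 3 = 7·II = 7II.
Continuing: 7II77II7II77II77II · 7II77II7II7 gives term 8.

7II77II7II77II77II7II77II7II7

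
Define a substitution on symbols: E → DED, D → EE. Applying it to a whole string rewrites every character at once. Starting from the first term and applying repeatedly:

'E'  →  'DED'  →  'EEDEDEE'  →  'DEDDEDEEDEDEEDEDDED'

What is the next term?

Rewriting the 19 symbols of DEDDEDEEDEDEEDEDDED one by one yields EE DED EE EE DED EE DED DED EE DED EE DED DED EE DED EE EE DED EE; concatenated:

EEDEDEEEEDEDEEDEDDEDEEDEDEEDEDDEDEEDEDEEEEDEDEE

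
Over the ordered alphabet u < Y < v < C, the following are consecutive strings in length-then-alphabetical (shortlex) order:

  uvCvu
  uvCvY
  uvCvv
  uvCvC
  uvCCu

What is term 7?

uvCCv

Continuing the enumeration 2 steps past uvCCu: uvCCu → uvCCY → (answer).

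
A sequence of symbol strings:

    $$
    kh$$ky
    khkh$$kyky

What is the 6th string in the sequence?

khkhkhkhkh$$kykykykyky

s(k+1) = kh·s(k)·ky, so each term gains kh as a prefix and ky as a suffix.
From khkh$$kyky, 3 further steps: khkh$$kyky → khkhkh$$kykyky → khkhkhkh$$kykykyky → (answer).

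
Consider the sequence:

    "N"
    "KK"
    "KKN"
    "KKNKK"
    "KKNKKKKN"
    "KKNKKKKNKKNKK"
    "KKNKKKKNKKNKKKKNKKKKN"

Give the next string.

KKNKKKKNKKNKKKKNKKKKNKKNKKKKNKKNKK

This is a Fibonacci-style word recurrence s(k) = s(k−1)·s(k−2): e.g. KK·N = KKN.
The next term joins KKNKKKKNKKNKKKKNKKKKN and KKNKKKKNKKNKK.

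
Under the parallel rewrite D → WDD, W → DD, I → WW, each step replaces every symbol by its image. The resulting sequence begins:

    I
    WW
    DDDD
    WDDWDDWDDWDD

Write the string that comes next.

DDWDDWDDDDWDDWDDDDWDDWDDDDWDDWDD

Apply φ to WDDWDDWDDWDD symbol by symbol: W→DD, D→WDD, D→WDD, W→DD, D→WDD, D→WDD, W→DD, D→WDD, D→WDD, W→DD, D→WDD, D→WDD; joined: DD WDD WDD DD WDD WDD DD WDD WDD DD WDD WDD.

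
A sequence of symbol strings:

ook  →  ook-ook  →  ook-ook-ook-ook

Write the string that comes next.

ook-ook-ook-ook-ook-ook-ook-ook

s(k+1) = s(k)·-·s(k) — each term doubles the last with '-' between the halves.
One more doubling of ook-ook-ook-ook gives the answer.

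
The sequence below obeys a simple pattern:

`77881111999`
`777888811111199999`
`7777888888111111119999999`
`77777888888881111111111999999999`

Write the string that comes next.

777777888888888811111111111199999999999

The n-th term is n+1 7's then 2n 8's then 2n+2 1's then 2n+1 9's (n = 1, 2, …).
For the next term, n = 5, so the run lengths are 6, 10, 12, 11.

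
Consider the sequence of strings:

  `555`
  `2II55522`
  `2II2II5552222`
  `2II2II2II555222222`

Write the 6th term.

2II2II2II2II2II5552222222222

s(k+1) = 2II·s(k)·22, so each term gains 2II as a prefix and 22 as a suffix.
From 2II2II2II555222222, 2 further steps: 2II2II2II555222222 → 2II2II2II2II55522222222 → (answer).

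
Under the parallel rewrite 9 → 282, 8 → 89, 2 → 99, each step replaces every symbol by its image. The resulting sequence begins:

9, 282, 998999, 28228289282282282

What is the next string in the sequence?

φ(28228289282282282) expands symbol-by-symbol to 99 89 99 99 89 99 89 282 99 89 99 99 89 99 99 89 99; joining the 17 pieces gives the next term.

99899999899989282998999998999998999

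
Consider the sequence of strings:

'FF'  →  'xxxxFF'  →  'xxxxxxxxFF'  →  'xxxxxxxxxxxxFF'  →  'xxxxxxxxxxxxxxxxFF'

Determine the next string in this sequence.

Every step adds xxxx at the front: s(k+1) = xxxx·s(k).
So the next term is xxxx·xxxxxxxxxxxxxxxxFF.

xxxxxxxxxxxxxxxxxxxxFF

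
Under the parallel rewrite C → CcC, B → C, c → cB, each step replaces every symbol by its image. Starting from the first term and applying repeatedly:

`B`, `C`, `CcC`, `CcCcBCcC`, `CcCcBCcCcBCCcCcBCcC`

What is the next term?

CcCcBCcCcBCCcCcBCcCcBCCcCCcCcBCcCcBCCcCcBCcC

Replace each of the 19 characters of CcCcBCcCcBCCcCcBCcC in place — CcC cB CcC cB C CcC cB CcC cB C CcC CcC cB CcC cB C CcC cB CcC — and concatenate.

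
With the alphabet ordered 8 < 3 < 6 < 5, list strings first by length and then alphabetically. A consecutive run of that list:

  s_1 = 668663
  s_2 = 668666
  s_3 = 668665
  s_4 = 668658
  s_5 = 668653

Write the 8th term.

668588

Stepping forward 3 times from 668653: 668653 → 668656 → 668655, then the target.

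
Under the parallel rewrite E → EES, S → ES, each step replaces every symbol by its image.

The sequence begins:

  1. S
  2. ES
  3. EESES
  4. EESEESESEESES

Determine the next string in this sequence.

Replace each of the 13 characters of EESEESESEESES in place — EES EES ES EES EES ES EES ES EES EES ES EES ES — and concatenate.

EESEESESEESEESESEESESEESEESESEESES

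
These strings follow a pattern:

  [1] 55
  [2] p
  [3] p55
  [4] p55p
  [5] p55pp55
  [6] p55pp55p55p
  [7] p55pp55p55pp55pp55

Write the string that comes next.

Each term (from the third on) is the previous term followed by the one before it: term 3 = p·55 = p55.
So term 8 is p55pp55p55pp55pp55·p55pp55p55p.

p55pp55p55pp55pp55p55pp55p55p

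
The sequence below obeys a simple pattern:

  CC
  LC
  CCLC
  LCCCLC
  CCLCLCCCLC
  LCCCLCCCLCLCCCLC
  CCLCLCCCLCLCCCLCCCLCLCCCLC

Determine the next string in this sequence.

Each term (from the third on) is the two preceding terms concatenated in order: term 3 = CC·LC = CCLC.
The next term joins LCCCLCCCLCLCCCLC and CCLCLCCCLCLCCCLCCCLCLCCCLC.

LCCCLCCCLCLCCCLCCCLCLCCCLCLCCCLCCCLCLCCCLC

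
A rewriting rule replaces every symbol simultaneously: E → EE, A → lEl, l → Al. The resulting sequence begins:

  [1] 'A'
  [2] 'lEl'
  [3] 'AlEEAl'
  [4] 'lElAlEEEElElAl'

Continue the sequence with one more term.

AlEEAllElAlEEEEEEEEAlEEAllElAl

φ(lElAlEEEElElAl) expands symbol-by-symbol to Al EE Al lEl Al EE EE EE EE Al EE Al lEl Al; joining the 14 pieces gives the next term.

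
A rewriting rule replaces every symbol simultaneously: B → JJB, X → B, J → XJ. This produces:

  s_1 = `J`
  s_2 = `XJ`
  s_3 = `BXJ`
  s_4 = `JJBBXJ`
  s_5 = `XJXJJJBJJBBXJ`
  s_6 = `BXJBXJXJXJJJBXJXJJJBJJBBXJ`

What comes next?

JJBBXJJJBBXJBXJBXJXJXJJJBBXJBXJXJXJJJBXJXJJJBJJBBXJ

Replace each of the 26 characters of BXJBXJXJXJJJBXJXJJJBJJBBXJ in place — JJB B XJ JJB B XJ B XJ B XJ XJ XJ JJB B XJ B XJ XJ XJ JJB XJ XJ JJB JJB B XJ — and concatenate.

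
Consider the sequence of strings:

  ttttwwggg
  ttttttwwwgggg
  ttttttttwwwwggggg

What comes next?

Each string has the form t^{2n} w^{n} g^{n+1}, where the shown terms are n = 2, 3, 4.
Setting n = 5 gives 10, 5, 6 characters in each block.

ttttttttttwwwwwgggggg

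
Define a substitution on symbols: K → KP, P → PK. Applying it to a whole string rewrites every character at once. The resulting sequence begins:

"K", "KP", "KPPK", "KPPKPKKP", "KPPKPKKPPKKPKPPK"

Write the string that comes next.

Rewriting the 16 symbols of KPPKPKKPPKKPKPPK one by one yields KP PK PK KP PK KP KP PK PK KP KP PK KP PK PK KP; concatenated:

KPPKPKKPPKKPKPPKPKKPKPPKKPPKPKKP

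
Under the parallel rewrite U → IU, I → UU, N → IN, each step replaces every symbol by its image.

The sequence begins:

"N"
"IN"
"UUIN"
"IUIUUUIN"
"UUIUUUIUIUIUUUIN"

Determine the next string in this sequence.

φ(UUIUUUIUIUIUUUIN) expands symbol-by-symbol to IU IU UU IU IU IU UU IU UU IU UU IU IU IU UU IN; joining the 16 pieces gives the next term.

IUIUUUIUIUIUUUIUUUIUUUIUIUIUUUIN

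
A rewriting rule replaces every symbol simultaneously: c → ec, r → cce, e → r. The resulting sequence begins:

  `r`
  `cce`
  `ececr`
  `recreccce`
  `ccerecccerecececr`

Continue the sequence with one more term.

Applying the rule to each of the 17 symbols of ccerecccerecececr gives the pieces ec ec r cce r ec ec ec r cce r ec r ec r ec cce, which concatenate to the answer.

ececrccerecececrccerecrecreccce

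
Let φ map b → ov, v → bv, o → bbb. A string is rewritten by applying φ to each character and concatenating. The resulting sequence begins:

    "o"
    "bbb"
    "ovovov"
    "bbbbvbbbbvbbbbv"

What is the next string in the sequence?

φ(bbbbvbbbbvbbbbv) expands symbol-by-symbol to ov ov ov ov bv ov ov ov ov bv ov ov ov ov bv; joining the 15 pieces gives the next term.

ovovovovbvovovovovbvovovovovbv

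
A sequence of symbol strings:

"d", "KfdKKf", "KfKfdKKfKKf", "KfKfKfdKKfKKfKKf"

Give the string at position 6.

KfKfKfKfKfdKKfKKfKKfKKfKKf

s(k+1) = Kf·s(k)·KKf, so each term gains Kf as a prefix and KKf as a suffix.
From KfKfKfdKKfKKfKKf, 2 further steps: KfKfKfdKKfKKfKKf → KfKfKfKfdKKfKKfKKfKKf → (answer).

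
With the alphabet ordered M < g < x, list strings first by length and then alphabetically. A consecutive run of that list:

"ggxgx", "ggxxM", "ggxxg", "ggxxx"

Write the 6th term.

gxMMg

Continuing the enumeration 2 steps past ggxxx: ggxxx → gxMMM → (answer).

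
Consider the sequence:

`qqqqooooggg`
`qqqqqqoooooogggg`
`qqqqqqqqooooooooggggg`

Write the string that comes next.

qqqqqqqqqqoooooooooogggggg

Term n consists of 2n q's, followed by 2n o's, followed by n+1 g's, where the shown terms are n = 2, 3, 4.
Setting n = 5 gives 10, 10, 6 characters in each block.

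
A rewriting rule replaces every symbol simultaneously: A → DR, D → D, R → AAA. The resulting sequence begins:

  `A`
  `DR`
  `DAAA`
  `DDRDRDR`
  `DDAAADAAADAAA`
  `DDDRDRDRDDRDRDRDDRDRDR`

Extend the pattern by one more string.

Rewriting the 22 symbols of DDDRDRDRDDRDRDRDDRDRDR one by one yields D D D AAA D AAA D AAA D D AAA D AAA D AAA D D AAA D AAA D AAA; concatenated:

DDDAAADAAADAAADDAAADAAADAAADDAAADAAADAAA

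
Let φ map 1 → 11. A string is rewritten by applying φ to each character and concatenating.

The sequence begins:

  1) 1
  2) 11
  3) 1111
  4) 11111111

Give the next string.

Expanding 11111111: 1→11, 1→11, 1→11, 1→11, 1→11, 1→11, 1→11, 1→11. Concatenated: 11 11 11 11 11 11 11 11.

1111111111111111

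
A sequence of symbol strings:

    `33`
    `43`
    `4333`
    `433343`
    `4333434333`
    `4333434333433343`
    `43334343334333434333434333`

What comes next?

433343433343334343334343334333434333433343

This is a Fibonacci-style word recurrence s(k) = s(k−1)·s(k−2): e.g. 43·33 = 4333.
The next term joins 43334343334333434333434333 and 4333434333433343.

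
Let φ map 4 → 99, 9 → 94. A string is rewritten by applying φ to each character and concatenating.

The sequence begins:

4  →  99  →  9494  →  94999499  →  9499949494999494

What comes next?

94999494949994999499949494999499

φ(9499949494999494) expands symbol-by-symbol to 94 99 94 94 94 99 94 99 94 99 94 94 94 99 94 99; joining the 16 pieces gives the next term.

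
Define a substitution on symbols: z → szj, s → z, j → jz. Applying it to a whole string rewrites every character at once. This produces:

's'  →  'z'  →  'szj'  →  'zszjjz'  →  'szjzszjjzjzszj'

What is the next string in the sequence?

Applying the rule to each of the 14 symbols of szjzszjjzjzszj gives the pieces z szj jz szj z szj jz jz szj jz szj z szj jz, which concatenate to the answer.

zszjjzszjzszjjzjzszjjzszjzszjjz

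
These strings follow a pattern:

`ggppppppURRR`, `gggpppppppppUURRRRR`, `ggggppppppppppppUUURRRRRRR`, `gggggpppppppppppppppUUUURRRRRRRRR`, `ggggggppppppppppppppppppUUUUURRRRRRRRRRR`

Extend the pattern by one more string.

gggggggpppppppppppppppppppppUUUUUURRRRRRRRRRRRR

Term n consists of n g's, followed by 3n p's, followed by n-1 U's, followed by 2n-1 R's, where the shown terms are n = 2, 3, 4, 5, 6.
For the next term, n = 7, so the run lengths are 7, 21, 6, 13.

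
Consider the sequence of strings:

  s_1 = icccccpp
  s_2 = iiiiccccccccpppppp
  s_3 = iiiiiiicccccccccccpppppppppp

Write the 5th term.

Term n consists of 3n-2 i's, followed by 3n+2 c's, followed by 4n-2 p's (n = 1, 2, …).
At n = 5 the blocks have lengths 13, 17, 18.

iiiiiiiiiiiiicccccccccccccccccpppppppppppppppppp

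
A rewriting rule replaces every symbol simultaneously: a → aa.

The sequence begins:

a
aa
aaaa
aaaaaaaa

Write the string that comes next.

Expanding aaaaaaaa: a→aa, a→aa, a→aa, a→aa, a→aa, a→aa, a→aa, a→aa. Concatenated: aa aa aa aa aa aa aa aa.

aaaaaaaaaaaaaaaa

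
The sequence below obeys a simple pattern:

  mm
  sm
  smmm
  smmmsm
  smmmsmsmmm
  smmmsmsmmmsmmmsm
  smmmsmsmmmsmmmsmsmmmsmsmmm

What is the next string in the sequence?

From term 3 onward, concatenate the last term with the second-to-last: sm·mm = smmm, smmm·sm = smmmsm, …
So term 8 is smmmsmsmmmsmmmsmsmmmsmsmmm·smmmsmsmmmsmmmsm.

smmmsmsmmmsmmmsmsmmmsmsmmmsmmmsmsmmmsmmmsm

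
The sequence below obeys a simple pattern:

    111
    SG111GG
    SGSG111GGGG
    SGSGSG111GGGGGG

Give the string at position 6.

Each term wraps the previous one in SG on the left and GG on the right.
From SGSGSG111GGGGGG, 2 further steps: SGSGSG111GGGGGG → SGSGSGSG111GGGGGGGG → (answer).

SGSGSGSGSG111GGGGGGGGGG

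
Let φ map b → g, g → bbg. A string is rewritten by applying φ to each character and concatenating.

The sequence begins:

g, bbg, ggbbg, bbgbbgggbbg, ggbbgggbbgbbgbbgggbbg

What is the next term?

bbgbbgggbbgbbgbbgggbbgggbbgggbbgbbgbbgggbbg

φ(ggbbgggbbgbbgbbgggbbg) expands symbol-by-symbol to bbg bbg g g bbg bbg bbg g g bbg g g bbg g g bbg bbg bbg g g bbg; joining the 21 pieces gives the next term.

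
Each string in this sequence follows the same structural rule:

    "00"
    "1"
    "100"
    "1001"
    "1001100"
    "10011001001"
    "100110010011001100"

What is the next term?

Each term (from the third on) is the previous term followed by the one before it: term 3 = 1·00 = 100.
The next term joins 100110010011001100 and 10011001001.

10011001001100110010011001001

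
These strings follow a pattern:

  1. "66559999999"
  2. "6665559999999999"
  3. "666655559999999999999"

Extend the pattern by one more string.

Term n consists of n 6's, followed by n 5's, followed by 3n+1 9's, where the shown terms are n = 2, 3, 4.
At n = 5 the blocks have lengths 5, 5, 16.

66666555559999999999999999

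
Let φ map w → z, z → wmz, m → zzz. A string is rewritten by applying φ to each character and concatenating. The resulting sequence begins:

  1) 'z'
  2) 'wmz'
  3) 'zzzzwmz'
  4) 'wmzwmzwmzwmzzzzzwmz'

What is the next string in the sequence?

φ(wmzwmzwmzwmzzzzzwmz) expands symbol-by-symbol to z zzz wmz z zzz wmz z zzz wmz z zzz wmz wmz wmz wmz wmz z zzz wmz; joining the 19 pieces gives the next term.

zzzzwmzzzzzwmzzzzzwmzzzzzwmzwmzwmzwmzwmzzzzzwmz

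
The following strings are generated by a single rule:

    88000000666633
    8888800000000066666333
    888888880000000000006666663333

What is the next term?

Reading off run lengths: 8 runs 2, 5, 8; 0 runs 6, 9, 12; 6 runs 4, 5, 6; 3 runs 2, 3, 4 — each is linear in n (n = 1, 2, …).
For the next term, n = 4, so the run lengths are 11, 15, 7, 5.

88888888888000000000000000666666633333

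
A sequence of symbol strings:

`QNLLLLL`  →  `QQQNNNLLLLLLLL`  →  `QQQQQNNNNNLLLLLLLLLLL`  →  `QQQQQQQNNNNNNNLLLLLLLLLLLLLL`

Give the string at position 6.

Reading off run lengths: Q runs 1, 3, 5, 7; N runs 1, 3, 5, 7; L runs 5, 8, 11, 14 — each is linear in n (n = 1, 2, …).
Setting n = 6 gives 11, 11, 20 characters in each block.

QQQQQQQQQQQNNNNNNNNNNNLLLLLLLLLLLLLLLLLLLL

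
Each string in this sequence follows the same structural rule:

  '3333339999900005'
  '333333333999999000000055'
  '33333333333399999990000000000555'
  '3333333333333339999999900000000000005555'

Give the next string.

The n-th term is 3n 3's then n+3 9's then 3n-2 0's then n-1 5's, where the shown terms are n = 2, 3, 4, 5.
At n = 6 the blocks have lengths 18, 9, 16, 5.

333333333333333333999999999000000000000000055555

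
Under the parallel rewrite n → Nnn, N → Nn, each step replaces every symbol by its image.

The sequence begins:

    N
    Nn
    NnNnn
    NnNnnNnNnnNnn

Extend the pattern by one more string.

NnNnnNnNnnNnnNnNnnNnNnnNnnNnNnnNnn

Replace each of the 13 characters of NnNnnNnNnnNnn in place — Nn Nnn Nn Nnn Nnn Nn Nnn Nn Nnn Nnn Nn Nnn Nnn — and concatenate.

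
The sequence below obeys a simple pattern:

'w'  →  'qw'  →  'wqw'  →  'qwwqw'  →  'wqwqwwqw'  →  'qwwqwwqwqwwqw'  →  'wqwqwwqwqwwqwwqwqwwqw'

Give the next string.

This is a Fibonacci-style word recurrence s(k) = s(k−2)·s(k−1): e.g. w·qw = wqw.
The next term joins qwwqwwqwqwwqw and wqwqwwqwqwwqwwqwqwwqw.

qwwqwwqwqwwqwwqwqwwqwqwwqwwqwqwwqw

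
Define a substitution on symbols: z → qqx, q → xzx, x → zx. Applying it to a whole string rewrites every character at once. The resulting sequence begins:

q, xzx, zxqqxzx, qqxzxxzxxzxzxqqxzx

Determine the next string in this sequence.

xzxxzxzxqqxzxzxqqxzxzxqqxzxqqxzxxzxxzxzxqqxzx

φ(qqxzxxzxxzxzxqqxzx) expands symbol-by-symbol to xzx xzx zx qqx zx zx qqx zx zx qqx zx qqx zx xzx xzx zx qqx zx; joining the 18 pieces gives the next term.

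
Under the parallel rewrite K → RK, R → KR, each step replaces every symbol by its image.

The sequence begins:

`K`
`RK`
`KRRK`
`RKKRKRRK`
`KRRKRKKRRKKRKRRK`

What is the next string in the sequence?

Applying the rule to each of the 16 symbols of KRRKRKKRRKKRKRRK gives the pieces RK KR KR RK KR RK RK KR KR RK RK KR RK KR KR RK, which concatenate to the answer.

RKKRKRRKKRRKRKKRKRRKRKKRRKKRKRRK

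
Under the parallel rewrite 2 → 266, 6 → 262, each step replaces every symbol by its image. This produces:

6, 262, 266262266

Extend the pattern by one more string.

266262262266262266266262262

Rewriting each symbol of 266262266: 2→266, 6→262, 6→262, 2→266, 6→262, 2→266, 2→266, 6→262, 6→262, which concatenates to 266 262 262 266 262 266 266 262 262.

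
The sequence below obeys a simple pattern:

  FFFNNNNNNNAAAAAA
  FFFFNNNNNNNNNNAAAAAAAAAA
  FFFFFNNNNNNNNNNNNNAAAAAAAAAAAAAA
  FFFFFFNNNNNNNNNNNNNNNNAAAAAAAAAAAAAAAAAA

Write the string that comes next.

Each string has the form F^{n+1} N^{3n+1} A^{4n-2}, where the shown terms are n = 2, 3, 4, 5.
At n = 6 the blocks have lengths 7, 19, 22.

FFFFFFFNNNNNNNNNNNNNNNNNNNAAAAAAAAAAAAAAAAAAAAAA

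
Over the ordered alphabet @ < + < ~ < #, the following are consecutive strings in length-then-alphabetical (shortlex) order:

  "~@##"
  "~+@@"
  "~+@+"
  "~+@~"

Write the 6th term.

~++@

Stepping forward 2 times from ~+@~: ~+@~ → ~+@#, then the target.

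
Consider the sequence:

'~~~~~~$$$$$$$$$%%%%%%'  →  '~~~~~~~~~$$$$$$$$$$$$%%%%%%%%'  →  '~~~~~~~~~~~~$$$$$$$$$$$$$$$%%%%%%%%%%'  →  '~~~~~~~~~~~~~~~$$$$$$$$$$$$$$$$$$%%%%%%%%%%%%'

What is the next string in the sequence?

~~~~~~~~~~~~~~~~~~$$$$$$$$$$$$$$$$$$$$$%%%%%%%%%%%%%%

Term n consists of 3n ~'s, followed by 3n+3 $'s, followed by 2n+2 %'s, where the shown terms are n = 2, 3, 4, 5.
Setting n = 6 gives 18, 21, 14 characters in each block.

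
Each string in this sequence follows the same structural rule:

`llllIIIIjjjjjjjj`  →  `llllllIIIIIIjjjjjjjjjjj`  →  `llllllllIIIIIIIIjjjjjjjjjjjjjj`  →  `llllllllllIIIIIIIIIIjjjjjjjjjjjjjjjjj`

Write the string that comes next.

llllllllllllIIIIIIIIIIIIjjjjjjjjjjjjjjjjjjjj

Reading off run lengths: l runs 4, 6, 8, 10; I runs 4, 6, 8, 10; j runs 8, 11, 14, 17 — each is linear in n, where the shown terms are n = 2, 3, 4, 5.
Setting n = 6 gives 12, 12, 20 characters in each block.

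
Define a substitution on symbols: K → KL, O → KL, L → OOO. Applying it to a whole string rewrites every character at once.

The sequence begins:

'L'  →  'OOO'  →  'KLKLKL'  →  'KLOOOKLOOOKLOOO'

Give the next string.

KLOOOKLKLKLKLOOOKLKLKLKLOOOKLKLKL

Replace each of the 15 characters of KLOOOKLOOOKLOOO in place — KL OOO KL KL KL KL OOO KL KL KL KL OOO KL KL KL — and concatenate.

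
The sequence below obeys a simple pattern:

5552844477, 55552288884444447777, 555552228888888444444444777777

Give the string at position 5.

Term n consists of n+2 5's, followed by n 2's, followed by 3n-2 8's, followed by 3n 4's, followed by 2n 7's (n = 1, 2, …).
At n = 5 the blocks have lengths 7, 5, 13, 15, 10.

55555552222288888888888884444444444444447777777777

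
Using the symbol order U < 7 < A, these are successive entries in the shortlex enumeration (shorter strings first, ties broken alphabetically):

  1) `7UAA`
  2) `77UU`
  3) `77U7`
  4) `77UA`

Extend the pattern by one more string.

Treat 77UA as a base-3 numeral over the given alphabet and add one, carrying through any trailing A's.

777U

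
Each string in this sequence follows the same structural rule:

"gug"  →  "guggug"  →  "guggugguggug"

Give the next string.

Every step duplicates the string.
So the next term is two copies of guggugguggug.

guggugguggugguggugguggug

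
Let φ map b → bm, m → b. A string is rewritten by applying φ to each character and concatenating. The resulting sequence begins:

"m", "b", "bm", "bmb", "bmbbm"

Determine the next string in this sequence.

Rewriting each symbol of bmbbm: b→bm, m→b, b→bm, b→bm, m→b, which concatenates to bm b bm bm b.

bmbbmbmb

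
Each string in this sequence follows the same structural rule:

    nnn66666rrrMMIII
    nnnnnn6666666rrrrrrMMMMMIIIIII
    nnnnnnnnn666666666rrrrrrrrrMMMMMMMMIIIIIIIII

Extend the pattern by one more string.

Each string has the form n^{3n} 6^{2n+3} r^{3n} M^{3n-1} I^{3n} (n = 1, 2, …).
At n = 4 the blocks have lengths 12, 11, 12, 11, 12.

nnnnnnnnnnnn66666666666rrrrrrrrrrrrMMMMMMMMMMMIIIIIIIIIIII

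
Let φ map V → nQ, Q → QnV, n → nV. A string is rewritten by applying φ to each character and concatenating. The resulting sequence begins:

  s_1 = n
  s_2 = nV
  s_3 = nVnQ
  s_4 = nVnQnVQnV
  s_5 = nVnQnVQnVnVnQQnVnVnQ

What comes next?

nVnQnVQnVnVnQQnVnVnQnVnQnVQnVQnVnVnQnVnQnVQnV

Replace each of the 20 characters of nVnQnVQnVnVnQQnVnVnQ in place — nV nQ nV QnV nV nQ QnV nV nQ nV nQ nV QnV QnV nV nQ nV nQ nV QnV — and concatenate.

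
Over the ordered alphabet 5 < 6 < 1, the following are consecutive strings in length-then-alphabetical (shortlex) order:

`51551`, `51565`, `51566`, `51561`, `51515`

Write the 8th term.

Stepping forward 3 times from 51515: 51515 → 51516 → 51511, then the target.

51655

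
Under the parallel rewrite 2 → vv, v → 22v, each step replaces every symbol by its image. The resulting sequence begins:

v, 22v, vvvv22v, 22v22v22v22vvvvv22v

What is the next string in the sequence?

vvvv22vvvvv22vvvvv22vvvvv22v22v22v22v22vvvvv22v

φ(22v22v22v22vvvvv22v) expands symbol-by-symbol to vv vv 22v vv vv 22v vv vv 22v vv vv 22v 22v 22v 22v 22v vv vv 22v; joining the 19 pieces gives the next term.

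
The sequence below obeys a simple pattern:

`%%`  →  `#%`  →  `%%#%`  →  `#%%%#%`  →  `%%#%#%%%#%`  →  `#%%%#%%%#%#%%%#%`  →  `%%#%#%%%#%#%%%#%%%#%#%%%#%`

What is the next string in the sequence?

#%%%#%%%#%#%%%#%%%#%#%%%#%#%%%#%%%#%#%%%#%

This is a Fibonacci-style word recurrence s(k) = s(k−2)·s(k−1): e.g. %%·#% = %%#%.
The next term joins #%%%#%%%#%#%%%#% and %%#%#%%%#%#%%%#%%%#%#%%%#%.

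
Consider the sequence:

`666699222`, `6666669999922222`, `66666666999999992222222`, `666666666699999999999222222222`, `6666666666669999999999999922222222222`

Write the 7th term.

Term n consists of 2n+2 6's, followed by 3n-1 9's, followed by 2n+1 2's (n = 1, 2, …).
Setting n = 7 gives 16, 20, 15 characters in each block.

666666666666666699999999999999999999222222222222222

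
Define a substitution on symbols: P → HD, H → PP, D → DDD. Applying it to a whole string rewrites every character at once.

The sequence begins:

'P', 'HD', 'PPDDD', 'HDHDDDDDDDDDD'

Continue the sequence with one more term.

Applying the rule to each of the 13 symbols of HDHDDDDDDDDDD gives the pieces PP DDD PP DDD DDD DDD DDD DDD DDD DDD DDD DDD DDD, which concatenate to the answer.

PPDDDPPDDDDDDDDDDDDDDDDDDDDDDDDDDDDDD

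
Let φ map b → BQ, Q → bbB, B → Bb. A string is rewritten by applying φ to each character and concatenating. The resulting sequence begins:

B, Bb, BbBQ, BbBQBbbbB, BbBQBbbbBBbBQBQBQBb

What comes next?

BbBQBbbbBBbBQBQBQBbBbBQBbbbBBbbbBBbbbBBbBQ

Replace each of the 19 characters of BbBQBbbbBBbBQBQBQBb in place — Bb BQ Bb bbB Bb BQ BQ BQ Bb Bb BQ Bb bbB Bb bbB Bb bbB Bb BQ — and concatenate.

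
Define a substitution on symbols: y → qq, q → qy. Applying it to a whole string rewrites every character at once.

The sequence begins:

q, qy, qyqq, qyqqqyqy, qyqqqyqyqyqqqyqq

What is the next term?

Replace each of the 16 characters of qyqqqyqyqyqqqyqq in place — qy qq qy qy qy qq qy qq qy qq qy qy qy qq qy qy — and concatenate.

qyqqqyqyqyqqqyqqqyqqqyqyqyqqqyqy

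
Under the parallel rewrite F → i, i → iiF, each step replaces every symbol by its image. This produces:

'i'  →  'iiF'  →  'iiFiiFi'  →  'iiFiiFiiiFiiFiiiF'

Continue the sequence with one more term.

iiFiiFiiiFiiFiiiFiiFiiFiiiFiiFiiiFiiFiiFi

φ(iiFiiFiiiFiiFiiiF) expands symbol-by-symbol to iiF iiF i iiF iiF i iiF iiF iiF i iiF iiF i iiF iiF iiF i; joining the 17 pieces gives the next term.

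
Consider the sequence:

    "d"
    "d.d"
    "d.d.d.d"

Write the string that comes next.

s(k+1) = s(k)·.·s(k) — each term doubles the last with '.' between the halves.
One more doubling of d.d.d.d gives the answer.

d.d.d.d.d.d.d.d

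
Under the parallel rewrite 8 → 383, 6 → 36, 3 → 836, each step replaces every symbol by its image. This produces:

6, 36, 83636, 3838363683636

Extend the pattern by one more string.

Replace each of the 13 characters of 3838363683636 in place — 836 383 836 383 836 36 836 36 383 836 36 836 36 — and concatenate.

83638383638383636836363838363683636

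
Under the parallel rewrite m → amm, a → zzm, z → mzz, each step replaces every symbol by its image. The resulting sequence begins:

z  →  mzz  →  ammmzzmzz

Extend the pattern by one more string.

Expanding ammmzzmzz: a→zzm, m→amm, m→amm, m→amm, z→mzz, z→mzz, m→amm, z→mzz, z→mzz. Concatenated: zzm amm amm amm mzz mzz amm mzz mzz.

zzmammammammmzzmzzammmzzmzz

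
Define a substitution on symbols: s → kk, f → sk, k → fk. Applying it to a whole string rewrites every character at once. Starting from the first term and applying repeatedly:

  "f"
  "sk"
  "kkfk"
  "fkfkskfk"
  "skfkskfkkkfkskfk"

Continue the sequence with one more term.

Replace each of the 16 characters of skfkskfkkkfkskfk in place — kk fk sk fk kk fk sk fk fk fk sk fk kk fk sk fk — and concatenate.

kkfkskfkkkfkskfkfkfkskfkkkfkskfk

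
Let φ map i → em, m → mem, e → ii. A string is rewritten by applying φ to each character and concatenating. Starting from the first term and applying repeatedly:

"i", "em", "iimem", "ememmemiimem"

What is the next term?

Apply φ to ememmemiimem symbol by symbol: e→ii, m→mem, e→ii, m→mem, m→mem, e→ii, m→mem, i→em, i→em, m→mem, e→ii, m→mem; joined: ii mem ii mem mem ii mem em em mem ii mem.

iimemiimemmemiimemememmemiimem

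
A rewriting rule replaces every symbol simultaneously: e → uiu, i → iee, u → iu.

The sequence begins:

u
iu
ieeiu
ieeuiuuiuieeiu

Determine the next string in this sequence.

ieeuiuuiuiuieeiuiuieeiuieeuiuuiuieeiu

Replace each of the 14 characters of ieeuiuuiuieeiu in place — iee uiu uiu iu iee iu iu iee iu iee uiu uiu iee iu — and concatenate.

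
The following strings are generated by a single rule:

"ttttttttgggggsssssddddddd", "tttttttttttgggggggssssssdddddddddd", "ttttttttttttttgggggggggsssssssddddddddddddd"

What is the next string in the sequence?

tttttttttttttttttgggggggggggssssssssdddddddddddddddd

Reading off run lengths: t runs 8, 11, 14; g runs 5, 7, 9; s runs 5, 6, 7; d runs 7, 10, 13 — each is linear in n, where the shown terms are n = 2, 3, 4.
Setting n = 5 gives 17, 11, 8, 16 characters in each block.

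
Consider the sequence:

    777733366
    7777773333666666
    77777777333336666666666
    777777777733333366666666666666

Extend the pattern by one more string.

The n-th term is 2n+2 7's then n+2 3's then 4n-2 6's (n = 1, 2, …).
At n = 5 the blocks have lengths 12, 7, 18.

7777777777773333333666666666666666666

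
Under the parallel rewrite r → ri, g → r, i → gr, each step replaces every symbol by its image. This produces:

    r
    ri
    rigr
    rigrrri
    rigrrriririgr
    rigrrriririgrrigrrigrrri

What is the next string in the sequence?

rigrrriririgrrigrrigrrririgrrririgrrriririgr

Applying the rule to each of the 24 symbols of rigrrriririgrrigrrigrrri gives the pieces ri gr r ri ri ri gr ri gr ri gr r ri ri gr r ri ri gr r ri ri ri gr, which concatenate to the answer.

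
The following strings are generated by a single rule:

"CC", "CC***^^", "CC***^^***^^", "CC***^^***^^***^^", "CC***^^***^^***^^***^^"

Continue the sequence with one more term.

CC***^^***^^***^^***^^***^^

The strings grow by a fixed suffix ***^^ each time.
So the next term is CC***^^***^^***^^***^^·***^^.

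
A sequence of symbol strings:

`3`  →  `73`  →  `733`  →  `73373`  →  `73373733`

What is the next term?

Each term (from the third on) is the previous term followed by the one before it: term 3 = 73·3 = 733.
So term 6 is 73373733·73373.

7337373373373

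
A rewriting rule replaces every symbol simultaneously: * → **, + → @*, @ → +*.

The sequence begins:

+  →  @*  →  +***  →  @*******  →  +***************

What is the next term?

φ(+***************) expands symbol-by-symbol to @* ** ** ** ** ** ** ** ** ** ** ** ** ** ** **; joining the 16 pieces gives the next term.

@*******************************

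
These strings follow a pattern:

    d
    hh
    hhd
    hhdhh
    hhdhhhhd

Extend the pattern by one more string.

hhdhhhhdhhdhh

From term 3 onward, concatenate the last term with the second-to-last: hh·d = hhd, hhd·hh = hhdhh, …
Continuing: hhdhhhhd · hhdhh gives term 6.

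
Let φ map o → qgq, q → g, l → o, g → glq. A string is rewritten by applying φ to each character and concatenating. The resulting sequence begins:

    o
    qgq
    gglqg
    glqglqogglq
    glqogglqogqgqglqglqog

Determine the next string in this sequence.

glqogqgqglqglqogqgqglqgglqgglqogglqogqgqglq

φ(glqogglqogqgqglqglqog) expands symbol-by-symbol to glq o g qgq glq glq o g qgq glq g glq g glq o g glq o g qgq glq; joining the 21 pieces gives the next term.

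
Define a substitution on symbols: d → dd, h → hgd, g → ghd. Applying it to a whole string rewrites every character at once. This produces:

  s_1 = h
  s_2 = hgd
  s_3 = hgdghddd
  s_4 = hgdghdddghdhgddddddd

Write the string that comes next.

Rewriting the 20 symbols of hgdghdddghdhgddddddd one by one yields hgd ghd dd ghd hgd dd dd dd ghd hgd dd hgd ghd dd dd dd dd dd dd dd; concatenated:

hgdghdddghdhgdddddddghdhgdddhgdghddddddddddddddd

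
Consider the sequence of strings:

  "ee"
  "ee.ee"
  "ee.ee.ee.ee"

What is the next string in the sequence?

ee.ee.ee.ee.ee.ee.ee.ee

s(k+1) = s(k)·.·s(k) — each term doubles the last with '.' between the halves.
So the next term is two copies of ee.ee.ee.ee with '.' between the halves.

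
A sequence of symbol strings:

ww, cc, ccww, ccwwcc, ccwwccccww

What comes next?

ccwwccccwwccwwcc

Each term (from the third on) is the previous term followed by the one before it: term 3 = cc·ww = ccww.
Continuing: ccwwccccww · ccwwcc gives term 6.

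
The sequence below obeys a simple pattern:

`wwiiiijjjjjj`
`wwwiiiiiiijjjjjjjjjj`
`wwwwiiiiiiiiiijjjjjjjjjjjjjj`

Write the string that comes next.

Each string has the form w^{n+1} i^{3n+1} j^{4n+2} (n = 1, 2, …).
At n = 4 the blocks have lengths 5, 13, 18.

wwwwwiiiiiiiiiiiiijjjjjjjjjjjjjjjjjj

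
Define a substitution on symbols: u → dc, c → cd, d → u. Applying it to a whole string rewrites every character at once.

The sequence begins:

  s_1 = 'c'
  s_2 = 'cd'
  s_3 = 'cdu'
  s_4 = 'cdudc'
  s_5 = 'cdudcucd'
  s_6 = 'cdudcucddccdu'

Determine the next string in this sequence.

Rewriting the 13 symbols of cdudcucddccdu one by one yields cd u dc u cd dc cd u u cd cd u dc; concatenated:

cdudcucddccduucdcdudc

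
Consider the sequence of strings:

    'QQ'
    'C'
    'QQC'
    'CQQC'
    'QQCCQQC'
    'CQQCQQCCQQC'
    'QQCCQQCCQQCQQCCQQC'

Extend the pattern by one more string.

CQQCQQCCQQCQQCCQQCCQQCQQCCQQC

From term 3 onward, concatenate the second-to-last term with the last: QQ·C = QQC, C·QQC = CQQC, …
Continuing: CQQCQQCCQQC · QQCCQQCCQQCQQCCQQC gives term 8.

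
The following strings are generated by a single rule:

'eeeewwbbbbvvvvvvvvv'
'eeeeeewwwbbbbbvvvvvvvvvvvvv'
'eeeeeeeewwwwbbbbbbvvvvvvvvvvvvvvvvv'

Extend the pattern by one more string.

eeeeeeeeeewwwwwbbbbbbbvvvvvvvvvvvvvvvvvvvvv

The n-th term is 2n e's then n w's then n+2 b's then 4n+1 v's, where the shown terms are n = 2, 3, 4.
Setting n = 5 gives 10, 5, 7, 21 characters in each block.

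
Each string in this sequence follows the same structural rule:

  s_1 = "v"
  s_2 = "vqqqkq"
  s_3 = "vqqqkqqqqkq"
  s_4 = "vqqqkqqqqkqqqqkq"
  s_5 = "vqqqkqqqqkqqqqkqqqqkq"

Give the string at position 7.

vqqqkqqqqkqqqqkqqqqkqqqqkqqqqkq

Every step adds qqqkq to the end: s(k+1) = s(k)·qqqkq.
From vqqqkqqqqkqqqqkqqqqkq, 2 further steps: vqqqkqqqqkqqqqkqqqqkq → vqqqkqqqqkqqqqkqqqqkqqqqkq → (answer).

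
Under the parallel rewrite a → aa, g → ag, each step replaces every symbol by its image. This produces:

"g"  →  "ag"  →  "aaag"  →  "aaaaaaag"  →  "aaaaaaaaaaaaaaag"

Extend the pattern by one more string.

Rewriting the 16 symbols of aaaaaaaaaaaaaaag one by one yields aa aa aa aa aa aa aa aa aa aa aa aa aa aa aa ag; concatenated:

aaaaaaaaaaaaaaaaaaaaaaaaaaaaaaag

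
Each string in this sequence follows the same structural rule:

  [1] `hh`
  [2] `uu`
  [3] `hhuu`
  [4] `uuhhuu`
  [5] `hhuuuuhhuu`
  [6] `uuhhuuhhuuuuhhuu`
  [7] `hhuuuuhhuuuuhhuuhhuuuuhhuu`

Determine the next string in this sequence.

uuhhuuhhuuuuhhuuhhuuuuhhuuuuhhuuhhuuuuhhuu

Each term (from the third on) is the two preceding terms concatenated in order: term 3 = hh·uu = hhuu.
The next term joins uuhhuuhhuuuuhhuu and hhuuuuhhuuuuhhuuhhuuuuhhuu.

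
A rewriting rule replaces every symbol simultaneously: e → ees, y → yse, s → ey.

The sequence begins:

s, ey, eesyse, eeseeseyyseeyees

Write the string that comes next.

Rewriting the 16 symbols of eeseeseyyseeyees one by one yields ees ees ey ees ees ey ees yse yse ey ees ees yse ees ees ey; concatenated:

eeseeseyeeseeseyeesyseyseeyeeseesyseeeseesey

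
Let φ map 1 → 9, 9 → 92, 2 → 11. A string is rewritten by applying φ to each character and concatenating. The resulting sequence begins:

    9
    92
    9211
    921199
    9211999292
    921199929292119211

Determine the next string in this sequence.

φ(921199929292119211) expands symbol-by-symbol to 92 11 9 9 92 92 92 11 92 11 92 11 9 9 92 11 9 9; joining the 18 pieces gives the next term.

921199929292119211921199921199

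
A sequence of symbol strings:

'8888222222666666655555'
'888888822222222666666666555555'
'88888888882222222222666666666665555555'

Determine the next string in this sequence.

8888888888888222222222222666666666666655555555

Each string has the form 8^{3n-2} 2^{2n+2} 6^{2n+3} 5^{n+3}, where the shown terms are n = 2, 3, 4.
At n = 5 the blocks have lengths 13, 12, 13, 8.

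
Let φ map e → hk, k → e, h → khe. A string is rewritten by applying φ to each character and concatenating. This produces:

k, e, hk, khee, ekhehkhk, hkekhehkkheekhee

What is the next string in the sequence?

Replace each of the 16 characters of hkekhehkkheekhee in place — khe e hk e khe hk khe e e khe hk hk e khe hk hk — and concatenate.

kheehkekhehkkheeekhehkhkekhehkhk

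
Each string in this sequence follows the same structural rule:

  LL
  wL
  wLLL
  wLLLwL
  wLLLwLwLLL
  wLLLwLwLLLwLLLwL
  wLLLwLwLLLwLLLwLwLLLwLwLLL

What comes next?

wLLLwLwLLLwLLLwLwLLLwLwLLLwLLLwLwLLLwLLLwL

Each term (from the third on) is the previous term followed by the one before it: term 3 = wL·LL = wLLL.
So term 8 is wLLLwLwLLLwLLLwLwLLLwLwLLL·wLLLwLwLLLwLLLwL.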